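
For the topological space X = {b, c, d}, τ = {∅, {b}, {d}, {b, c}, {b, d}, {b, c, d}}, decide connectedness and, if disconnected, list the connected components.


(X, τ) is disconnected; components = [{d}, {b, c}].

Find clopen sets (U ∈ τ with X ∖ U ∈ τ):
  U = ∅, X ∖ U = {b, c, d} — both open, so U is clopen.
  U = {d}, X ∖ U = {b, c} — both open, so U is clopen.
  U = {b, c}, X ∖ U = {d} — both open, so U is clopen.
  U = {b, c, d}, X ∖ U = ∅ — both open, so U is clopen.
Nontrivial clopen(s) exist: e.g. {b, c}. So (X, τ) is disconnected.
Compute connected components by grouping points that agree on all clopens:
  component: {d}
  component: {b, c}


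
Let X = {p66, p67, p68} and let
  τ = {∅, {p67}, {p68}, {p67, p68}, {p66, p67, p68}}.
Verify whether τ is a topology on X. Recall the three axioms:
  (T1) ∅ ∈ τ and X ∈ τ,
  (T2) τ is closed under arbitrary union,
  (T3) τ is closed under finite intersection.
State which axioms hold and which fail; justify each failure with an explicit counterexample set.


τ IS a topology on X.

Axiom (T1): ∅ ∈ τ? Yes; X ∈ τ? Yes.
Axiom (T2/T3): check pairwise unions and intersections of members of τ.
All pairwise intersections and unions checked — each lies in τ. Therefore τ satisfies (T1), (T2), (T3): it IS a topology on X.


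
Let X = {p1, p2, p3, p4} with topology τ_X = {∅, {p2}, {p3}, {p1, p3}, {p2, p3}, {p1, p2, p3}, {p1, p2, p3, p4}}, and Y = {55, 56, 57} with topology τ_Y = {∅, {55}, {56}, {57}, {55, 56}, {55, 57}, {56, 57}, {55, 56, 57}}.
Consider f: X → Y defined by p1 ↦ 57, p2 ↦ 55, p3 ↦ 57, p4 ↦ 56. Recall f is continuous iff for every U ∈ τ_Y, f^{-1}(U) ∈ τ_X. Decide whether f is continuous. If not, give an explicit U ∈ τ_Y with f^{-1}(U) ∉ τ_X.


f is NOT continuous.

Compute f^{-1}(U) for each U ∈ τ_Y:
  U = ∅: f^{-1}(U) = ∅ ∈ τ_X ✓.
  U = {55}: f^{-1}(U) = {p2} ∈ τ_X ✓.
  U = {56}: f^{-1}(U) = {p4} ∉ τ_X ✗.
  U = {57}: f^{-1}(U) = {p1, p3} ∈ τ_X ✓.
  U = {55, 56}: f^{-1}(U) = {p2, p4} ∉ τ_X ✗.
  U = {55, 57}: f^{-1}(U) = {p1, p2, p3} ∈ τ_X ✓.
  U = {56, 57}: f^{-1}(U) = {p1, p3, p4} ∉ τ_X ✗.
  U = {55, 56, 57}: f^{-1}(U) = {p1, p2, p3, p4} ∈ τ_X ✓.
Found U = {56} with f^{-1}(U) = {p4} not in τ_X. Therefore f is NOT continuous.


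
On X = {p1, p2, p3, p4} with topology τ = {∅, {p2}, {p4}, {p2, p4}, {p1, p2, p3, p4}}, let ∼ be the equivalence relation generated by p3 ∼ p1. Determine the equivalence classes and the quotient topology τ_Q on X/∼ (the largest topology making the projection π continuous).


X/∼ = {[p1=p3], [p2], [p4]}; |τ_Q| = 5.

Equivalence classes: [p1=p3], [p2], [p4].
Quotient map π: X → X/∼ sends p1 ↦ [p1=p3], p2 ↦ [p2], p3 ↦ [p1=p3], p4 ↦ [p4].
For each subset V ⊆ X/∼, compute π^{-1}(V) ⊆ X and check whether π^{-1}(V) ∈ τ. V is open in τ_Q iff π^{-1}(V) ∈ τ.
  V = {}: π^{-1}(V) = ∅ ∈ τ ✓.
  V = {[p1=p3]}: π^{-1}(V) = {p1, p3} ∉ τ ✗.
  V = {[p2]}: π^{-1}(V) = {p2} ∈ τ ✓.
  V = {[p1=p3], [p2]}: π^{-1}(V) = {p1, p2, p3} ∉ τ ✗.
  V = {[p4]}: π^{-1}(V) = {p4} ∈ τ ✓.
  V = {[p1=p3], [p4]}: π^{-1}(V) = {p1, p3, p4} ∉ τ ✗.
  V = {[p2], [p4]}: π^{-1}(V) = {p2, p4} ∈ τ ✓.
  V = {[p1=p3], [p2], [p4]}: π^{-1}(V) = {p1, p2, p3, p4} ∈ τ ✓.
Open sets in the quotient: τ_Q = {{}, {[p2]}, {[p4]}, {[p2], [p4]}, {[p1=p3], [p2], [p4]}} (5 elements).


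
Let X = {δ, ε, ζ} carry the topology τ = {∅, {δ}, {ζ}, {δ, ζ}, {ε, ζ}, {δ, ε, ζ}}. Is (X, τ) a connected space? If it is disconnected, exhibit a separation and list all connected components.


(X, τ) is disconnected; components = [{δ}, {ε, ζ}].

Find clopen sets (U ∈ τ with X ∖ U ∈ τ):
  U = ∅, X ∖ U = {δ, ε, ζ} — both open, so U is clopen.
  U = {δ}, X ∖ U = {ε, ζ} — both open, so U is clopen.
  U = {ε, ζ}, X ∖ U = {δ} — both open, so U is clopen.
  U = {δ, ε, ζ}, X ∖ U = ∅ — both open, so U is clopen.
Nontrivial clopen(s) exist: e.g. {ε, ζ}. So (X, τ) is disconnected.
Compute connected components by grouping points that agree on all clopens:
  component: {δ}
  component: {ε, ζ}


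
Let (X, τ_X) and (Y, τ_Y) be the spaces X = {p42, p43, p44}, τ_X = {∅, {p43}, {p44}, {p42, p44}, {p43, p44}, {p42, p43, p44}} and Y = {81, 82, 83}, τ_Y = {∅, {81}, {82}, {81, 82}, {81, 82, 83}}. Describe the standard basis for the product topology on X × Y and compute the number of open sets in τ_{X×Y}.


Basis B = {∅ × ∅, {p43} × {81}, {p43} × {82}, {p44} × {81}, {p44} × {82}, {p42, p44} × {81}, {p42, p44} × {82}, {p43} × {81, 82}, {p43, p44} × {81}, {p43, p44} × {82}, {p44} × {81, 82}, {p42, p43, p44} × {81}, {p42, p43, p44} × {82}, {p43} × {81, 82, 83}, {p44} × {81, 82, 83}, {p42, p44} × {81, 82}, {p43, p44} × {81, 82}, {p42, p44} × {81, 82, 83}, {p42, p43, p44} × {81, 82}, {p43, p44} × {81, 82, 83}, {p42, p43, p44} × {81, 82, 83}}; |τ_{X×Y}| = 70.

Enumerate products U × V with U ∈ τ_X, V ∈ τ_Y (deduplicated):
  ∅ × ∅ = {} (∅)
  {p43} × {81} = {(p43,81)}
  {p43} × {82} = {(p43,82)}
  {p44} × {81} = {(p44,81)}
  {p44} × {82} = {(p44,82)}
  {p42, p44} × {81} = {(p42,81), (p44,81)}
  {p42, p44} × {82} = {(p42,82), (p44,82)}
  {p43} × {81, 82} = {(p43,81), (p43,82)}
  {p43, p44} × {81} = {(p43,81), (p44,81)}
  {p43, p44} × {82} = {(p43,82), (p44,82)}
  {p44} × {81, 82} = {(p44,81), (p44,82)}
  {p42, p43, p44} × {81} = {(p42,81), (p43,81), (p44,81)}
  {p42, p43, p44} × {82} = {(p42,82), (p43,82), (p44,82)}
  {p43} × {81, 82, 83} = {(p43,81), (p43,82), (p43,83)}
  {p44} × {81, 82, 83} = {(p44,81), (p44,82), (p44,83)}
  {p42, p44} × {81, 82} = {(p42,81), (p42,82), (p44,81), (p44,82)}
  {p43, p44} × {81, 82} = {(p43,81), (p43,82), (p44,81), (p44,82)}
  {p42, p44} × {81, 82, 83} = {(p42,81), (p42,82), (p42,83), (p44,81), (p44,82), (p44,83)}
  {p42, p43, p44} × {81, 82} = {(p42,81), (p42,82), (p43,81), (p43,82), (p44,81), (p44,82)}
  {p43, p44} × {81, 82, 83} = {(p43,81), (p43,82), (p43,83), (p44,81), (p44,82), (p44,83)}
  {p42, p43, p44} × {81, 82, 83} = {(p42,81), (p42,82), (p42,83), (p43,81), (p43,82), (p43,83), (p44,81), (p44,82), (p44,83)}
These 21 distinct sets form the basis B.
Close under arbitrary unions to get τ_{X×Y}; counting gives |τ_{X×Y}| = 70.


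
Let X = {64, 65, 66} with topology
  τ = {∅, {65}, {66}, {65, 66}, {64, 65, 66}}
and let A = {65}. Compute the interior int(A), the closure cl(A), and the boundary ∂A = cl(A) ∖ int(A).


int(A) = {65}, cl(A) = {64, 65}, ∂A = {64}.

Closed sets in (X, τ) are complements of opens:
  closed(X, τ) = {∅, {64}, {64, 65}, {64, 66}, {64, 65, 66}}.
int(A) = ⋃ {U ∈ τ : U ⊆ A}. Opens contained in A: ∅, {65}.
Taking the union of these: int(A) = {65}.
cl(A) = ⋂ {C closed : A ⊆ C}. Closed sets containing A: {64, 65}, {64, 65, 66}.
Intersecting these: cl(A) = {64, 65}.
∂A = cl(A) ∖ int(A) = {64, 65} ∖ {65} = {64}.


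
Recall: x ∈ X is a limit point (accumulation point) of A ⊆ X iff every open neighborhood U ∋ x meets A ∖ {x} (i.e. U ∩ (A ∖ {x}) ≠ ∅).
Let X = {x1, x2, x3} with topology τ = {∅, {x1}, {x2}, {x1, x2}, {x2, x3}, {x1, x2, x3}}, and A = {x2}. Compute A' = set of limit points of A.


A' = {x3}

For each x ∈ X, list the open sets U ∈ τ with x ∈ U, then check whether U ∩ (A ∖ {x}) ≠ ∅ for every such U.
  x = x1: open {x1} ∋ x has {x1} ∩ (A ∖ {x1}) = ∅, so x is NOT a limit point.
  x = x2: open {x2} ∋ x has {x2} ∩ (A ∖ {x2}) = ∅, so x is NOT a limit point.
  x = x3: opens ∋ x are {x2, x3}, {x1, x2, x3}; each meets A ∖ {x3}, so x IS a limit point.
Collecting: A' = {x3}.


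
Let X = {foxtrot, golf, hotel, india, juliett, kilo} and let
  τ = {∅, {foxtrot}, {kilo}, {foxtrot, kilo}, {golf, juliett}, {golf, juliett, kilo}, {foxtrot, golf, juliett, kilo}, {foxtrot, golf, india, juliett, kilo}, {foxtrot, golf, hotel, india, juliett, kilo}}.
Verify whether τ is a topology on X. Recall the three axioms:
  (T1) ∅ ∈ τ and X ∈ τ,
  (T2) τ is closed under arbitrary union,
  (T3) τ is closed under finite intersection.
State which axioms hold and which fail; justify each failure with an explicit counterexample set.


τ is NOT a topology on X.

Axiom (T1): ∅ ∈ τ? Yes; X ∈ τ? Yes.
Axiom (T2/T3): check pairwise unions and intersections of members of τ.
Counterexample for (T2): {foxtrot} ∪ {golf, juliett} = {foxtrot, golf, juliett} ∉ τ. Therefore τ is NOT a topology.


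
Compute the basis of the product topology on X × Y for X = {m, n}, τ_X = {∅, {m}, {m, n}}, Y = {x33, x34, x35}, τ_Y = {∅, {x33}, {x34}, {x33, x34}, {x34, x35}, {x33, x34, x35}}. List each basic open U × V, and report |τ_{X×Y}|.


Basis B = {∅ × ∅, {m} × {x33}, {m} × {x34}, {m} × {x33, x34}, {m, n} × {x33}, {m} × {x34, x35}, {m, n} × {x34}, {m} × {x33, x34, x35}, {m, n} × {x33, x34}, {m, n} × {x34, x35}, {m, n} × {x33, x34, x35}}; |τ_{X×Y}| = 18.

Enumerate products U × V with U ∈ τ_X, V ∈ τ_Y (deduplicated):
  ∅ × ∅ = {} (∅)
  {m} × {x33} = {(m,x33)}
  {m} × {x34} = {(m,x34)}
  {m} × {x33, x34} = {(m,x33), (m,x34)}
  {m, n} × {x33} = {(m,x33), (n,x33)}
  {m} × {x34, x35} = {(m,x34), (m,x35)}
  {m, n} × {x34} = {(m,x34), (n,x34)}
  {m} × {x33, x34, x35} = {(m,x33), (m,x34), (m,x35)}
  {m, n} × {x33, x34} = {(m,x33), (m,x34), (n,x33), (n,x34)}
  {m, n} × {x34, x35} = {(m,x34), (m,x35), (n,x34), (n,x35)}
  {m, n} × {x33, x34, x35} = {(m,x33), (m,x34), (m,x35), (n,x33), (n,x34), (n,x35)}
These 11 distinct sets form the basis B.
Close under arbitrary unions to get τ_{X×Y}; counting gives |τ_{X×Y}| = 18.


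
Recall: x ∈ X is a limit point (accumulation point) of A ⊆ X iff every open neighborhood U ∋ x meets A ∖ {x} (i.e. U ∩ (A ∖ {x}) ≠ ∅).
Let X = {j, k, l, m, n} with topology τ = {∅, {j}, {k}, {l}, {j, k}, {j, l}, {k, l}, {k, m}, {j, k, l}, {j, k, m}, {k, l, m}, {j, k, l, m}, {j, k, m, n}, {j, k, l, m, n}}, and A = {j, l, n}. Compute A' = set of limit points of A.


A' = {n}

For each x ∈ X, list the open sets U ∈ τ with x ∈ U, then check whether U ∩ (A ∖ {x}) ≠ ∅ for every such U.
  x = j: open {j} ∋ x has {j} ∩ (A ∖ {j}) = ∅, so x is NOT a limit point.
  x = k: open {k} ∋ x has {k} ∩ (A ∖ {k}) = ∅, so x is NOT a limit point.
  x = l: open {l} ∋ x has {l} ∩ (A ∖ {l}) = ∅, so x is NOT a limit point.
  x = m: open {k, m} ∋ x has {k, m} ∩ (A ∖ {m}) = ∅, so x is NOT a limit point.
  x = n: opens ∋ x are {j, k, m, n}, {j, k, l, m, n}; each meets A ∖ {n}, so x IS a limit point.
Collecting: A' = {n}.


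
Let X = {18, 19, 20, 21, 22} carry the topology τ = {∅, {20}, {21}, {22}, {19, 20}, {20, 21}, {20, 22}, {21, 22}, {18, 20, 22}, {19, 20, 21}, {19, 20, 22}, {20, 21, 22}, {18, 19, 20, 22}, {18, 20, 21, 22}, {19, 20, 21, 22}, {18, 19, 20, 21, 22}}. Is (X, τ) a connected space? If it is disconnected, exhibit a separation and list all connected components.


(X, τ) is disconnected; components = [{21}, {18, 19, 20, 22}].

Find clopen sets (U ∈ τ with X ∖ U ∈ τ):
  U = ∅, X ∖ U = {18, 19, 20, 21, 22} — both open, so U is clopen.
  U = {21}, X ∖ U = {18, 19, 20, 22} — both open, so U is clopen.
  U = {18, 19, 20, 22}, X ∖ U = {21} — both open, so U is clopen.
  U = {18, 19, 20, 21, 22}, X ∖ U = ∅ — both open, so U is clopen.
Nontrivial clopen(s) exist: e.g. {21}. So (X, τ) is disconnected.
Compute connected components by grouping points that agree on all clopens:
  component: {21}
  component: {18, 19, 20, 22}


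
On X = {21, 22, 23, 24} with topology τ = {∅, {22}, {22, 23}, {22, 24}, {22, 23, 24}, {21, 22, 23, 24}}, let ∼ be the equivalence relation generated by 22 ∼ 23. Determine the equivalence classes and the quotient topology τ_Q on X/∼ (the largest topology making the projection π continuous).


X/∼ = {[21], [22=23], [24]}; |τ_Q| = 4.

Equivalence classes: [21], [22=23], [24].
Quotient map π: X → X/∼ sends 21 ↦ [21], 22 ↦ [22=23], 23 ↦ [22=23], 24 ↦ [24].
For each subset V ⊆ X/∼, compute π^{-1}(V) ⊆ X and check whether π^{-1}(V) ∈ τ. V is open in τ_Q iff π^{-1}(V) ∈ τ.
  V = {}: π^{-1}(V) = ∅ ∈ τ ✓.
  V = {[21]}: π^{-1}(V) = {21} ∉ τ ✗.
  V = {[22=23]}: π^{-1}(V) = {22, 23} ∈ τ ✓.
  V = {[21], [22=23]}: π^{-1}(V) = {21, 22, 23} ∉ τ ✗.
  V = {[24]}: π^{-1}(V) = {24} ∉ τ ✗.
  V = {[21], [24]}: π^{-1}(V) = {21, 24} ∉ τ ✗.
  V = {[22=23], [24]}: π^{-1}(V) = {22, 23, 24} ∈ τ ✓.
  V = {[21], [22=23], [24]}: π^{-1}(V) = {21, 22, 23, 24} ∈ τ ✓.
Open sets in the quotient: τ_Q = {{}, {[22=23]}, {[22=23], [24]}, {[21], [22=23], [24]}} (4 elements).


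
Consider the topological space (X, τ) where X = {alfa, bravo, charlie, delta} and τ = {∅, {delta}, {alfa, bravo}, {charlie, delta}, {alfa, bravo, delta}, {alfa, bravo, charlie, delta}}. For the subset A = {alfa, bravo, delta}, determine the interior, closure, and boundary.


int(A) = {alfa, bravo, delta}, cl(A) = {alfa, bravo, charlie, delta}, ∂A = {charlie}.

Closed sets in (X, τ) are complements of opens:
  closed(X, τ) = {∅, {charlie}, {alfa, bravo}, {charlie, delta}, {alfa, bravo, charlie}, {alfa, bravo, charlie, delta}}.
int(A) = ⋃ {U ∈ τ : U ⊆ A}. Opens contained in A: ∅, {delta}, {alfa, bravo}, {alfa, bravo, delta}.
Taking the union of these: int(A) = {alfa, bravo, delta}.
cl(A) = ⋂ {C closed : A ⊆ C}. Closed sets containing A: {alfa, bravo, charlie, delta}.
Intersecting these: cl(A) = {alfa, bravo, charlie, delta}.
∂A = cl(A) ∖ int(A) = {alfa, bravo, charlie, delta} ∖ {alfa, bravo, delta} = {charlie}.


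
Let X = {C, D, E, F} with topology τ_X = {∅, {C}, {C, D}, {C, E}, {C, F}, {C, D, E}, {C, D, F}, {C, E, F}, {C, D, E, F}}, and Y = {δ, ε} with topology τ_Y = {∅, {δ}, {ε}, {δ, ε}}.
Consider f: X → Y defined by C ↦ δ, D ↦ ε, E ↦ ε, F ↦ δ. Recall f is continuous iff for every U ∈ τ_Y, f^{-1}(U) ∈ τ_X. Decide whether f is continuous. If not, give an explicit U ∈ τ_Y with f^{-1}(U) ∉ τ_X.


f is NOT continuous.

Compute f^{-1}(U) for each U ∈ τ_Y:
  U = ∅: f^{-1}(U) = ∅ ∈ τ_X ✓.
  U = {δ}: f^{-1}(U) = {C, F} ∈ τ_X ✓.
  U = {ε}: f^{-1}(U) = {D, E} ∉ τ_X ✗.
  U = {δ, ε}: f^{-1}(U) = {C, D, E, F} ∈ τ_X ✓.
Found U = {ε} with f^{-1}(U) = {D, E} not in τ_X. Therefore f is NOT continuous.


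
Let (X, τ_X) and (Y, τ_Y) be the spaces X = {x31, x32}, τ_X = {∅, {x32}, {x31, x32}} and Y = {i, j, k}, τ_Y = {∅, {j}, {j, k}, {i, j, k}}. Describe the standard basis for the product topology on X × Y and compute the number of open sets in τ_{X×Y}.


Basis B = {∅ × ∅, {x32} × {j}, {x31, x32} × {j}, {x32} × {j, k}, {x32} × {i, j, k}, {x31, x32} × {j, k}, {x31, x32} × {i, j, k}}; |τ_{X×Y}| = 10.

Enumerate products U × V with U ∈ τ_X, V ∈ τ_Y (deduplicated):
  ∅ × ∅ = {} (∅)
  {x32} × {j} = {(x32,j)}
  {x31, x32} × {j} = {(x31,j), (x32,j)}
  {x32} × {j, k} = {(x32,j), (x32,k)}
  {x32} × {i, j, k} = {(x32,i), (x32,j), (x32,k)}
  {x31, x32} × {j, k} = {(x31,j), (x31,k), (x32,j), (x32,k)}
  {x31, x32} × {i, j, k} = {(x31,i), (x31,j), (x31,k), (x32,i), (x32,j), (x32,k)}
These 7 distinct sets form the basis B.
Close under arbitrary unions to get τ_{X×Y}; counting gives |τ_{X×Y}| = 10.


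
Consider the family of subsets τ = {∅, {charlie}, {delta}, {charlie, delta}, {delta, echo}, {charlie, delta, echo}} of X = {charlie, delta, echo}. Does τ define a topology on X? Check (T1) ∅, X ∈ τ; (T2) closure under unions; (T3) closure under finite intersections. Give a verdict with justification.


τ IS a topology on X.

Axiom (T1): ∅ ∈ τ? Yes; X ∈ τ? Yes.
Axiom (T2/T3): check pairwise unions and intersections of members of τ.
All pairwise intersections and unions checked — each lies in τ. Therefore τ satisfies (T1), (T2), (T3): it IS a topology on X.


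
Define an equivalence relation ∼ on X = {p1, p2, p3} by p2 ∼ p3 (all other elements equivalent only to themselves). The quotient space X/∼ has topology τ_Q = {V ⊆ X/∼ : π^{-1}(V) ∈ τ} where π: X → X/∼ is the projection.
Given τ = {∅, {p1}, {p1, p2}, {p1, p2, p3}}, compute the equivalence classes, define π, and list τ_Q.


X/∼ = {[p1], [p2=p3]}; |τ_Q| = 3.

Equivalence classes: [p1], [p2=p3].
Quotient map π: X → X/∼ sends p1 ↦ [p1], p2 ↦ [p2=p3], p3 ↦ [p2=p3].
For each subset V ⊆ X/∼, compute π^{-1}(V) ⊆ X and check whether π^{-1}(V) ∈ τ. V is open in τ_Q iff π^{-1}(V) ∈ τ.
  V = {}: π^{-1}(V) = ∅ ∈ τ ✓.
  V = {[p1]}: π^{-1}(V) = {p1} ∈ τ ✓.
  V = {[p2=p3]}: π^{-1}(V) = {p2, p3} ∉ τ ✗.
  V = {[p1], [p2=p3]}: π^{-1}(V) = {p1, p2, p3} ∈ τ ✓.
Open sets in the quotient: τ_Q = {{}, {[p1]}, {[p1], [p2=p3]}} (3 elements).


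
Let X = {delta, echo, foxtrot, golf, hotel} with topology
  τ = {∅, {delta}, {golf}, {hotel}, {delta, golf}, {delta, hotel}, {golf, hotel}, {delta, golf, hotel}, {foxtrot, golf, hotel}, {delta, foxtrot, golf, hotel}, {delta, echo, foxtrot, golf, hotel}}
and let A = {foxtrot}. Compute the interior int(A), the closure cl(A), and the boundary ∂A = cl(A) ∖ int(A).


int(A) = ∅, cl(A) = {echo, foxtrot}, ∂A = {echo, foxtrot}.

Closed sets in (X, τ) are complements of opens:
  closed(X, τ) = {∅, {echo}, {delta, echo}, {echo, foxtrot}, {delta, echo, foxtrot}, {echo, foxtrot, golf}, {echo, foxtrot, hotel}, {delta, echo, foxtrot, golf}, {delta, echo, foxtrot, hotel}, {echo, foxtrot, golf, hotel}, {delta, echo, foxtrot, golf, hotel}}.
int(A) = ⋃ {U ∈ τ : U ⊆ A}. Opens contained in A: ∅.
Taking the union of these: int(A) = ∅.
cl(A) = ⋂ {C closed : A ⊆ C}. Closed sets containing A: {echo, foxtrot}, {delta, echo, foxtrot}, {echo, foxtrot, golf}, {echo, foxtrot, hotel}, {delta, echo, foxtrot, golf}, {delta, echo, foxtrot, hotel}, {echo, foxtrot, golf, hotel}, {delta, echo, foxtrot, golf, hotel}.
Intersecting these: cl(A) = {echo, foxtrot}.
∂A = cl(A) ∖ int(A) = {echo, foxtrot} ∖ ∅ = {echo, foxtrot}.


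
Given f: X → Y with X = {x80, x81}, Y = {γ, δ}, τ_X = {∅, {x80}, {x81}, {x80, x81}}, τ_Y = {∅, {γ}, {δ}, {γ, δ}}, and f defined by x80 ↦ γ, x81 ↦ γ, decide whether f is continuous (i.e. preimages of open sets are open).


f IS continuous.

Compute f^{-1}(U) for each U ∈ τ_Y:
  U = ∅: f^{-1}(U) = ∅ ∈ τ_X ✓.
  U = {γ}: f^{-1}(U) = {x80, x81} ∈ τ_X ✓.
  U = {δ}: f^{-1}(U) = ∅ ∈ τ_X ✓.
  U = {γ, δ}: f^{-1}(U) = {x80, x81} ∈ τ_X ✓.
Every preimage lies in τ_X, so f IS continuous.


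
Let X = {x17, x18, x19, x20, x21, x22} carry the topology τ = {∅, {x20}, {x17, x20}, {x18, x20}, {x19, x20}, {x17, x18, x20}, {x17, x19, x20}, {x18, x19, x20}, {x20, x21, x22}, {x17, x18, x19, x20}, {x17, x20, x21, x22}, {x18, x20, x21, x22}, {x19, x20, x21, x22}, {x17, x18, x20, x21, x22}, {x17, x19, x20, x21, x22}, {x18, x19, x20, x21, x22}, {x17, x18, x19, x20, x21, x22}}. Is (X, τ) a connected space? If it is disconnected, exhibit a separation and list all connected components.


(X, τ) is connected.

Find clopen sets (U ∈ τ with X ∖ U ∈ τ):
  U = ∅, X ∖ U = {x17, x18, x19, x20, x21, x22} — both open, so U is clopen.
  U = {x17, x18, x19, x20, x21, x22}, X ∖ U = ∅ — both open, so U is clopen.
Only trivial clopens (∅ and X) exist, so (X, τ) is connected.
Compute connected components by grouping points that agree on all clopens:
  component: {x17, x18, x19, x20, x21, x22}


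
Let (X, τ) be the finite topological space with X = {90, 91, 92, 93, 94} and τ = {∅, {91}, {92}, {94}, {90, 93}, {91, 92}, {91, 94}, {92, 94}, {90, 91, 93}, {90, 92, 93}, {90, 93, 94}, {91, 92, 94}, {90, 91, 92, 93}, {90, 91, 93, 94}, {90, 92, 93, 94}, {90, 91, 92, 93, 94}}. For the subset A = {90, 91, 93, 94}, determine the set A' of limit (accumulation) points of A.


A' = {90, 93}

For each x ∈ X, list the open sets U ∈ τ with x ∈ U, then check whether U ∩ (A ∖ {x}) ≠ ∅ for every such U.
  x = 90: opens ∋ x are {90, 93}, {90, 91, 93}, {90, 92, 93}, {90, 93, 94}, {90, 91, 92, 93}, {90, 91, 93, 94}, {90, 92, 93, 94}, {90, 91, 92, 93, 94}; each meets A ∖ {90}, so x IS a limit point.
  x = 91: open {91} ∋ x has {91} ∩ (A ∖ {91}) = ∅, so x is NOT a limit point.
  x = 92: open {92} ∋ x has {92} ∩ (A ∖ {92}) = ∅, so x is NOT a limit point.
  x = 93: opens ∋ x are {90, 93}, {90, 91, 93}, {90, 92, 93}, {90, 93, 94}, {90, 91, 92, 93}, {90, 91, 93, 94}, {90, 92, 93, 94}, {90, 91, 92, 93, 94}; each meets A ∖ {93}, so x IS a limit point.
  x = 94: open {94} ∋ x has {94} ∩ (A ∖ {94}) = ∅, so x is NOT a limit point.
Collecting: A' = {90, 93}.


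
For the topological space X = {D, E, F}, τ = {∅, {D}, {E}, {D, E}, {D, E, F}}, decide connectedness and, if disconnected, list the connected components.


(X, τ) is connected.

Find clopen sets (U ∈ τ with X ∖ U ∈ τ):
  U = ∅, X ∖ U = {D, E, F} — both open, so U is clopen.
  U = {D, E, F}, X ∖ U = ∅ — both open, so U is clopen.
Only trivial clopens (∅ and X) exist, so (X, τ) is connected.
Compute connected components by grouping points that agree on all clopens:
  component: {D, E, F}


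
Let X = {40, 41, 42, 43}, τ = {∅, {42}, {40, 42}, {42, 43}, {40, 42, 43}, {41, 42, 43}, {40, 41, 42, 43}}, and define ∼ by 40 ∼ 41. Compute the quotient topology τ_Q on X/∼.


X/∼ = {[40=41], [42], [43]}; |τ_Q| = 4.

Equivalence classes: [40=41], [42], [43].
Quotient map π: X → X/∼ sends 40 ↦ [40=41], 41 ↦ [40=41], 42 ↦ [42], 43 ↦ [43].
For each subset V ⊆ X/∼, compute π^{-1}(V) ⊆ X and check whether π^{-1}(V) ∈ τ. V is open in τ_Q iff π^{-1}(V) ∈ τ.
  V = {}: π^{-1}(V) = ∅ ∈ τ ✓.
  V = {[40=41]}: π^{-1}(V) = {40, 41} ∉ τ ✗.
  V = {[42]}: π^{-1}(V) = {42} ∈ τ ✓.
  V = {[40=41], [42]}: π^{-1}(V) = {40, 41, 42} ∉ τ ✗.
  V = {[43]}: π^{-1}(V) = {43} ∉ τ ✗.
  V = {[40=41], [43]}: π^{-1}(V) = {40, 41, 43} ∉ τ ✗.
  V = {[42], [43]}: π^{-1}(V) = {42, 43} ∈ τ ✓.
  V = {[40=41], [42], [43]}: π^{-1}(V) = {40, 41, 42, 43} ∈ τ ✓.
Open sets in the quotient: τ_Q = {{}, {[42]}, {[42], [43]}, {[40=41], [42], [43]}} (4 elements).


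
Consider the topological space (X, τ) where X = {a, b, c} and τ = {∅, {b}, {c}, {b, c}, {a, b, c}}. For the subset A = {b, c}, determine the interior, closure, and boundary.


int(A) = {b, c}, cl(A) = {a, b, c}, ∂A = {a}.

Closed sets in (X, τ) are complements of opens:
  closed(X, τ) = {∅, {a}, {a, b}, {a, c}, {a, b, c}}.
int(A) = ⋃ {U ∈ τ : U ⊆ A}. Opens contained in A: ∅, {b}, {c}, {b, c}.
Taking the union of these: int(A) = {b, c}.
cl(A) = ⋂ {C closed : A ⊆ C}. Closed sets containing A: {a, b, c}.
Intersecting these: cl(A) = {a, b, c}.
∂A = cl(A) ∖ int(A) = {a, b, c} ∖ {b, c} = {a}.


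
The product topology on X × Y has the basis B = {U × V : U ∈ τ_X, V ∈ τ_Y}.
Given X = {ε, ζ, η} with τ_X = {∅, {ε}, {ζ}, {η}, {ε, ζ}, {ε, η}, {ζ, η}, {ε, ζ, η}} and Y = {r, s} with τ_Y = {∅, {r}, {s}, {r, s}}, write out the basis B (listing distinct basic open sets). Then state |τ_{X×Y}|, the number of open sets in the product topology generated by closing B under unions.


Basis B = {∅ × ∅, {ε} × {r}, {ε} × {s}, {ζ} × {r}, {ζ} × {s}, {η} × {r}, {η} × {s}, {ε} × {r, s}, {ε, ζ} × {r}, {ε, η} × {r}, {ε, ζ} × {s}, {ε, η} × {s}, {ζ} × {r, s}, {ζ, η} × {r}, {ζ, η} × {s}, {η} × {r, s}, {ε, ζ, η} × {r}, {ε, ζ, η} × {s}, {ε, ζ} × {r, s}, {ε, η} × {r, s}, {ζ, η} × {r, s}, {ε, ζ, η} × {r, s}}; |τ_{X×Y}| = 64.

Enumerate products U × V with U ∈ τ_X, V ∈ τ_Y (deduplicated):
  ∅ × ∅ = {} (∅)
  {ε} × {r} = {(ε,r)}
  {ε} × {s} = {(ε,s)}
  {ζ} × {r} = {(ζ,r)}
  {ζ} × {s} = {(ζ,s)}
  {η} × {r} = {(η,r)}
  {η} × {s} = {(η,s)}
  {ε} × {r, s} = {(ε,r), (ε,s)}
  {ε, ζ} × {r} = {(ε,r), (ζ,r)}
  {ε, η} × {r} = {(ε,r), (η,r)}
  {ε, ζ} × {s} = {(ε,s), (ζ,s)}
  {ε, η} × {s} = {(ε,s), (η,s)}
  {ζ} × {r, s} = {(ζ,r), (ζ,s)}
  {ζ, η} × {r} = {(ζ,r), (η,r)}
  {ζ, η} × {s} = {(ζ,s), (η,s)}
  {η} × {r, s} = {(η,r), (η,s)}
  {ε, ζ, η} × {r} = {(ε,r), (ζ,r), (η,r)}
  {ε, ζ, η} × {s} = {(ε,s), (ζ,s), (η,s)}
  {ε, ζ} × {r, s} = {(ε,r), (ε,s), (ζ,r), (ζ,s)}
  {ε, η} × {r, s} = {(ε,r), (ε,s), (η,r), (η,s)}
  {ζ, η} × {r, s} = {(ζ,r), (ζ,s), (η,r), (η,s)}
  {ε, ζ, η} × {r, s} = {(ε,r), (ε,s), (ζ,r), (ζ,s), (η,r), (η,s)}
These 22 distinct sets form the basis B.
Close under arbitrary unions to get τ_{X×Y}; counting gives |τ_{X×Y}| = 64.


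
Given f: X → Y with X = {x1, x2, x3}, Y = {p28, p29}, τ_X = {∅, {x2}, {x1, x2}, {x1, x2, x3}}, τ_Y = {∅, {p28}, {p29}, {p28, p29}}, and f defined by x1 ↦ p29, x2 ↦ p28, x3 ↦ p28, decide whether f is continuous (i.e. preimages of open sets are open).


f is NOT continuous.

Compute f^{-1}(U) for each U ∈ τ_Y:
  U = ∅: f^{-1}(U) = ∅ ∈ τ_X ✓.
  U = {p28}: f^{-1}(U) = {x2, x3} ∉ τ_X ✗.
  U = {p29}: f^{-1}(U) = {x1} ∉ τ_X ✗.
  U = {p28, p29}: f^{-1}(U) = {x1, x2, x3} ∈ τ_X ✓.
Found U = {p28} with f^{-1}(U) = {x2, x3} not in τ_X. Therefore f is NOT continuous.


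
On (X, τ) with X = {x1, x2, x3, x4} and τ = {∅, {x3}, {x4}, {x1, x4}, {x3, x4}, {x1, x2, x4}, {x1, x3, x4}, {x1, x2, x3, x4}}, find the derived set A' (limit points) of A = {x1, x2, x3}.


A' = {x2}

For each x ∈ X, list the open sets U ∈ τ with x ∈ U, then check whether U ∩ (A ∖ {x}) ≠ ∅ for every such U.
  x = x1: open {x1, x4} ∋ x has {x1, x4} ∩ (A ∖ {x1}) = ∅, so x is NOT a limit point.
  x = x2: opens ∋ x are {x1, x2, x4}, {x1, x2, x3, x4}; each meets A ∖ {x2}, so x IS a limit point.
  x = x3: open {x3} ∋ x has {x3} ∩ (A ∖ {x3}) = ∅, so x is NOT a limit point.
  x = x4: open {x4} ∋ x has {x4} ∩ (A ∖ {x4}) = ∅, so x is NOT a limit point.
Collecting: A' = {x2}.


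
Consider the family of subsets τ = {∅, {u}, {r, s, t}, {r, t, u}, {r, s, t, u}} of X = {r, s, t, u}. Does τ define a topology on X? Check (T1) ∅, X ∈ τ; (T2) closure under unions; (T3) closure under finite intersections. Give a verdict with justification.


τ is NOT a topology on X.

Axiom (T1): ∅ ∈ τ? Yes; X ∈ τ? Yes.
Axiom (T2/T3): check pairwise unions and intersections of members of τ.
Counterexample for (T3): {r, s, t} ∩ {r, t, u} = {r, t} ∉ τ. Therefore τ is NOT a topology.


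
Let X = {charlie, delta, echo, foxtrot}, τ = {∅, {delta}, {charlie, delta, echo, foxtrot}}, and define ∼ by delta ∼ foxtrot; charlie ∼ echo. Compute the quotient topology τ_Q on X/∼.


X/∼ = {[charlie=echo], [delta=foxtrot]}; |τ_Q| = 2.

Equivalence classes: [charlie=echo], [delta=foxtrot].
Quotient map π: X → X/∼ sends charlie ↦ [charlie=echo], delta ↦ [delta=foxtrot], echo ↦ [charlie=echo], foxtrot ↦ [delta=foxtrot].
For each subset V ⊆ X/∼, compute π^{-1}(V) ⊆ X and check whether π^{-1}(V) ∈ τ. V is open in τ_Q iff π^{-1}(V) ∈ τ.
  V = {}: π^{-1}(V) = ∅ ∈ τ ✓.
  V = {[charlie=echo]}: π^{-1}(V) = {charlie, echo} ∉ τ ✗.
  V = {[delta=foxtrot]}: π^{-1}(V) = {delta, foxtrot} ∉ τ ✗.
  V = {[charlie=echo], [delta=foxtrot]}: π^{-1}(V) = {charlie, delta, echo, foxtrot} ∈ τ ✓.
Open sets in the quotient: τ_Q = {{}, {[charlie=echo], [delta=foxtrot]}} (2 elements).


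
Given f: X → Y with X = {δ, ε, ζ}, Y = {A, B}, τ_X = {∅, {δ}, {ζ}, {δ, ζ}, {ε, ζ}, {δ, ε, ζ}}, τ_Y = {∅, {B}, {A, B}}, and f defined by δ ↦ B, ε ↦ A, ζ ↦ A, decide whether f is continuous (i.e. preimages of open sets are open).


f IS continuous.

Compute f^{-1}(U) for each U ∈ τ_Y:
  U = ∅: f^{-1}(U) = ∅ ∈ τ_X ✓.
  U = {B}: f^{-1}(U) = {δ} ∈ τ_X ✓.
  U = {A, B}: f^{-1}(U) = {δ, ε, ζ} ∈ τ_X ✓.
Every preimage lies in τ_X, so f IS continuous.


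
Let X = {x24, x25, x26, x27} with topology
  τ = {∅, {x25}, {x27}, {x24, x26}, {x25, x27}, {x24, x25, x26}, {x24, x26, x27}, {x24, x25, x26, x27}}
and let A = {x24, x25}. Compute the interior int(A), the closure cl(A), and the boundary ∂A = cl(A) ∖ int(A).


int(A) = {x25}, cl(A) = {x24, x25, x26}, ∂A = {x24, x26}.

Closed sets in (X, τ) are complements of opens:
  closed(X, τ) = {∅, {x25}, {x27}, {x24, x26}, {x25, x27}, {x24, x25, x26}, {x24, x26, x27}, {x24, x25, x26, x27}}.
int(A) = ⋃ {U ∈ τ : U ⊆ A}. Opens contained in A: ∅, {x25}.
Taking the union of these: int(A) = {x25}.
cl(A) = ⋂ {C closed : A ⊆ C}. Closed sets containing A: {x24, x25, x26}, {x24, x25, x26, x27}.
Intersecting these: cl(A) = {x24, x25, x26}.
∂A = cl(A) ∖ int(A) = {x24, x25, x26} ∖ {x25} = {x24, x26}.


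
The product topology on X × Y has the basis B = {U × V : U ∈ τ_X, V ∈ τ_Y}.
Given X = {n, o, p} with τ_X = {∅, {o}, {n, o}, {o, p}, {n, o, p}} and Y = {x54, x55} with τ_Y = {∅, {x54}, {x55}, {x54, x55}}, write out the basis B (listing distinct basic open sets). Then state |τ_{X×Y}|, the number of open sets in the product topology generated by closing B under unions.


Basis B = {∅ × ∅, {o} × {x54}, {o} × {x55}, {n, o} × {x54}, {n, o} × {x55}, {o} × {x54, x55}, {o, p} × {x54}, {o, p} × {x55}, {n, o, p} × {x54}, {n, o, p} × {x55}, {n, o} × {x54, x55}, {o, p} × {x54, x55}, {n, o, p} × {x54, x55}}; |τ_{X×Y}| = 25.

Enumerate products U × V with U ∈ τ_X, V ∈ τ_Y (deduplicated):
  ∅ × ∅ = {} (∅)
  {o} × {x54} = {(o,x54)}
  {o} × {x55} = {(o,x55)}
  {n, o} × {x54} = {(n,x54), (o,x54)}
  {n, o} × {x55} = {(n,x55), (o,x55)}
  {o} × {x54, x55} = {(o,x54), (o,x55)}
  {o, p} × {x54} = {(o,x54), (p,x54)}
  {o, p} × {x55} = {(o,x55), (p,x55)}
  {n, o, p} × {x54} = {(n,x54), (o,x54), (p,x54)}
  {n, o, p} × {x55} = {(n,x55), (o,x55), (p,x55)}
  {n, o} × {x54, x55} = {(n,x54), (n,x55), (o,x54), (o,x55)}
  {o, p} × {x54, x55} = {(o,x54), (o,x55), (p,x54), (p,x55)}
  {n, o, p} × {x54, x55} = {(n,x54), (n,x55), (o,x54), (o,x55), (p,x54), (p,x55)}
These 13 distinct sets form the basis B.
Close under arbitrary unions to get τ_{X×Y}; counting gives |τ_{X×Y}| = 25.


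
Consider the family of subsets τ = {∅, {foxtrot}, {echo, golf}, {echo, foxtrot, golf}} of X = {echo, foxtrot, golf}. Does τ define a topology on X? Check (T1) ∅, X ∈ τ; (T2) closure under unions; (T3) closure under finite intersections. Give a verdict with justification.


τ IS a topology on X.

Axiom (T1): ∅ ∈ τ? Yes; X ∈ τ? Yes.
Axiom (T2/T3): check pairwise unions and intersections of members of τ.
All pairwise intersections and unions checked — each lies in τ. Therefore τ satisfies (T1), (T2), (T3): it IS a topology on X.


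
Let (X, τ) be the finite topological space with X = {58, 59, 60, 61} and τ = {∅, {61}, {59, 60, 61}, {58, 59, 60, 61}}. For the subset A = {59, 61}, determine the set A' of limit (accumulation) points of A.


A' = {58, 59, 60}

For each x ∈ X, list the open sets U ∈ τ with x ∈ U, then check whether U ∩ (A ∖ {x}) ≠ ∅ for every such U.
  x = 58: opens ∋ x are {58, 59, 60, 61}; each meets A ∖ {58}, so x IS a limit point.
  x = 59: opens ∋ x are {59, 60, 61}, {58, 59, 60, 61}; each meets A ∖ {59}, so x IS a limit point.
  x = 60: opens ∋ x are {59, 60, 61}, {58, 59, 60, 61}; each meets A ∖ {60}, so x IS a limit point.
  x = 61: open {61} ∋ x has {61} ∩ (A ∖ {61}) = ∅, so x is NOT a limit point.
Collecting: A' = {58, 59, 60}.


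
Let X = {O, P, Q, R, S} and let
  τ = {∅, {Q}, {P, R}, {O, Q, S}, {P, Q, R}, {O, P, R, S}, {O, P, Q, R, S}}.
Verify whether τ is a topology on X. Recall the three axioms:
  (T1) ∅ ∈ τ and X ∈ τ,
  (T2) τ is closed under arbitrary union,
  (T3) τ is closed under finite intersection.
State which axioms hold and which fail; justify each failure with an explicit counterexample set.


τ is NOT a topology on X.

Axiom (T1): ∅ ∈ τ? Yes; X ∈ τ? Yes.
Axiom (T2/T3): check pairwise unions and intersections of members of τ.
Counterexample for (T3): {O, Q, S} ∩ {O, P, R, S} = {O, S} ∉ τ. Therefore τ is NOT a topology.


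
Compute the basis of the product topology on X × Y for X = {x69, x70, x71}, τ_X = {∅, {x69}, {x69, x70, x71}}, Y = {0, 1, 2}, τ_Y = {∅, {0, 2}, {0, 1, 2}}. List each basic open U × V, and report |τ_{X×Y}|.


Basis B = {∅ × ∅, {x69} × {0, 2}, {x69} × {0, 1, 2}, {x69, x70, x71} × {0, 2}, {x69, x70, x71} × {0, 1, 2}}; |τ_{X×Y}| = 6.

Enumerate products U × V with U ∈ τ_X, V ∈ τ_Y (deduplicated):
  ∅ × ∅ = {} (∅)
  {x69} × {0, 2} = {(x69,0), (x69,2)}
  {x69} × {0, 1, 2} = {(x69,0), (x69,1), (x69,2)}
  {x69, x70, x71} × {0, 2} = {(x69,0), (x69,2), (x70,0), (x70,2), (x71,0), (x71,2)}
  {x69, x70, x71} × {0, 1, 2} = {(x69,0), (x69,1), (x69,2), (x70,0), (x70,1), (x70,2), (x71,0), (x71,1), (x71,2)}
These 5 distinct sets form the basis B.
Close under arbitrary unions to get τ_{X×Y}; counting gives |τ_{X×Y}| = 6.


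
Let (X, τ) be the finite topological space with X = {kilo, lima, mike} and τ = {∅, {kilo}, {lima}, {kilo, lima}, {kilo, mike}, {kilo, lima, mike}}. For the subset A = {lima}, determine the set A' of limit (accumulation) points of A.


A' = ∅

For each x ∈ X, list the open sets U ∈ τ with x ∈ U, then check whether U ∩ (A ∖ {x}) ≠ ∅ for every such U.
  x = kilo: open {kilo} ∋ x has {kilo} ∩ (A ∖ {kilo}) = ∅, so x is NOT a limit point.
  x = lima: open {lima} ∋ x has {lima} ∩ (A ∖ {lima}) = ∅, so x is NOT a limit point.
  x = mike: open {kilo, mike} ∋ x has {kilo, mike} ∩ (A ∖ {mike}) = ∅, so x is NOT a limit point.
Collecting: A' = ∅.


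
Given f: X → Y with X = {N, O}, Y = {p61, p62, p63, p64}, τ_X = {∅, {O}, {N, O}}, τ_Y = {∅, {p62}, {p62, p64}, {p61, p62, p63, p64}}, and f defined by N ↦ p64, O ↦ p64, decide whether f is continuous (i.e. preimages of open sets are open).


f IS continuous.

Compute f^{-1}(U) for each U ∈ τ_Y:
  U = ∅: f^{-1}(U) = ∅ ∈ τ_X ✓.
  U = {p62}: f^{-1}(U) = ∅ ∈ τ_X ✓.
  U = {p62, p64}: f^{-1}(U) = {N, O} ∈ τ_X ✓.
  U = {p61, p62, p63, p64}: f^{-1}(U) = {N, O} ∈ τ_X ✓.
Every preimage lies in τ_X, so f IS continuous.


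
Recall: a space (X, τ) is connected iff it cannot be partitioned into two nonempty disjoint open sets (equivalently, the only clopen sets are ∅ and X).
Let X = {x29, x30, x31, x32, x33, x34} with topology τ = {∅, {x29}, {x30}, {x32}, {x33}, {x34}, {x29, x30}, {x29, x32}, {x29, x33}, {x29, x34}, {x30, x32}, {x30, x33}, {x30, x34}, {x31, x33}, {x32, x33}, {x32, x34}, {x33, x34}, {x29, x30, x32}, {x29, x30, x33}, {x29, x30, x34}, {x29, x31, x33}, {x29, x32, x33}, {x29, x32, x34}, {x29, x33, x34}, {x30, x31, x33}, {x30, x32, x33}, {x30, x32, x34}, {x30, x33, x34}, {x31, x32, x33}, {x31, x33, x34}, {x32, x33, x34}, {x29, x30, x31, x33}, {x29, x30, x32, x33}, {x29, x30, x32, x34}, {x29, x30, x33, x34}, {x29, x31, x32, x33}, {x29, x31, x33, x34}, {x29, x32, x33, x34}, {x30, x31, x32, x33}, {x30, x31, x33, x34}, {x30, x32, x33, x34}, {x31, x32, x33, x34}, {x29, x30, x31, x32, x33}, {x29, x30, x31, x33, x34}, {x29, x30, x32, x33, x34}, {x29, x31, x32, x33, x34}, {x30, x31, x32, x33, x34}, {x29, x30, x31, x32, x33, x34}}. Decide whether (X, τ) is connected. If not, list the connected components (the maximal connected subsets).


(X, τ) is disconnected; components = [{x29}, {x30}, {x32}, {x34}, {x31, x33}].

Find clopen sets (U ∈ τ with X ∖ U ∈ τ):
  U = ∅, X ∖ U = {x29, x30, x31, x32, x33, x34} — both open, so U is clopen.
  U = {x29}, X ∖ U = {x30, x31, x32, x33, x34} — both open, so U is clopen.
  U = {x30}, X ∖ U = {x29, x31, x32, x33, x34} — both open, so U is clopen.
  U = {x32}, X ∖ U = {x29, x30, x31, x33, x34} — both open, so U is clopen.
  U = {x34}, X ∖ U = {x29, x30, x31, x32, x33} — both open, so U is clopen.
  U = {x29, x30}, X ∖ U = {x31, x32, x33, x34} — both open, so U is clopen.
  U = {x29, x32}, X ∖ U = {x30, x31, x33, x34} — both open, so U is clopen.
  U = {x29, x34}, X ∖ U = {x30, x31, x32, x33} — both open, so U is clopen.
  U = {x30, x32}, X ∖ U = {x29, x31, x33, x34} — both open, so U is clopen.
  U = {x30, x34}, X ∖ U = {x29, x31, x32, x33} — both open, so U is clopen.
  U = {x31, x33}, X ∖ U = {x29, x30, x32, x34} — both open, so U is clopen.
  U = {x32, x34}, X ∖ U = {x29, x30, x31, x33} — both open, so U is clopen.
  U = {x29, x30, x32}, X ∖ U = {x31, x33, x34} — both open, so U is clopen.
  U = {x29, x30, x34}, X ∖ U = {x31, x32, x33} — both open, so U is clopen.
  U = {x29, x31, x33}, X ∖ U = {x30, x32, x34} — both open, so U is clopen.
  U = {x29, x32, x34}, X ∖ U = {x30, x31, x33} — both open, so U is clopen.
  U = {x30, x31, x33}, X ∖ U = {x29, x32, x34} — both open, so U is clopen.
  U = {x30, x32, x34}, X ∖ U = {x29, x31, x33} — both open, so U is clopen.
  U = {x31, x32, x33}, X ∖ U = {x29, x30, x34} — both open, so U is clopen.
  U = {x31, x33, x34}, X ∖ U = {x29, x30, x32} — both open, so U is clopen.
  U = {x29, x30, x31, x33}, X ∖ U = {x32, x34} — both open, so U is clopen.
  U = {x29, x30, x32, x34}, X ∖ U = {x31, x33} — both open, so U is clopen.
  U = {x29, x31, x32, x33}, X ∖ U = {x30, x34} — both open, so U is clopen.
  U = {x29, x31, x33, x34}, X ∖ U = {x30, x32} — both open, so U is clopen.
  U = {x30, x31, x32, x33}, X ∖ U = {x29, x34} — both open, so U is clopen.
  U = {x30, x31, x33, x34}, X ∖ U = {x29, x32} — both open, so U is clopen.
  U = {x31, x32, x33, x34}, X ∖ U = {x29, x30} — both open, so U is clopen.
  U = {x29, x30, x31, x32, x33}, X ∖ U = {x34} — both open, so U is clopen.
  U = {x29, x30, x31, x33, x34}, X ∖ U = {x32} — both open, so U is clopen.
  U = {x29, x31, x32, x33, x34}, X ∖ U = {x30} — both open, so U is clopen.
  U = {x30, x31, x32, x33, x34}, X ∖ U = {x29} — both open, so U is clopen.
  U = {x29, x30, x31, x32, x33, x34}, X ∖ U = ∅ — both open, so U is clopen.
Nontrivial clopen(s) exist: e.g. {x29, x30, x31, x32, x33}. So (X, τ) is disconnected.
Compute connected components by grouping points that agree on all clopens:
  component: {x29}
  component: {x30}
  component: {x32}
  component: {x34}
  component: {x31, x33}


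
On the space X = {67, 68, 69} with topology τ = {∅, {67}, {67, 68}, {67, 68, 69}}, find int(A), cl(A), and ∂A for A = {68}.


int(A) = ∅, cl(A) = {68, 69}, ∂A = {68, 69}.

Closed sets in (X, τ) are complements of opens:
  closed(X, τ) = {∅, {69}, {68, 69}, {67, 68, 69}}.
int(A) = ⋃ {U ∈ τ : U ⊆ A}. Opens contained in A: ∅.
Taking the union of these: int(A) = ∅.
cl(A) = ⋂ {C closed : A ⊆ C}. Closed sets containing A: {68, 69}, {67, 68, 69}.
Intersecting these: cl(A) = {68, 69}.
∂A = cl(A) ∖ int(A) = {68, 69} ∖ ∅ = {68, 69}.


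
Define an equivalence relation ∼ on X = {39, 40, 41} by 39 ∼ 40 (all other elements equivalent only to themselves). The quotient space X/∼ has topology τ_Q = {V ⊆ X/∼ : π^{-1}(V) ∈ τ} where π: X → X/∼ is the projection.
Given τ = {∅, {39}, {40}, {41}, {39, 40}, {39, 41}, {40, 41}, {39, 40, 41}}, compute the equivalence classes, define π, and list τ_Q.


X/∼ = {[39=40], [41]}; |τ_Q| = 4.

Equivalence classes: [39=40], [41].
Quotient map π: X → X/∼ sends 39 ↦ [39=40], 40 ↦ [39=40], 41 ↦ [41].
For each subset V ⊆ X/∼, compute π^{-1}(V) ⊆ X and check whether π^{-1}(V) ∈ τ. V is open in τ_Q iff π^{-1}(V) ∈ τ.
  V = {}: π^{-1}(V) = ∅ ∈ τ ✓.
  V = {[39=40]}: π^{-1}(V) = {39, 40} ∈ τ ✓.
  V = {[41]}: π^{-1}(V) = {41} ∈ τ ✓.
  V = {[39=40], [41]}: π^{-1}(V) = {39, 40, 41} ∈ τ ✓.
Open sets in the quotient: τ_Q = {{}, {[39=40]}, {[41]}, {[39=40], [41]}} (4 elements).


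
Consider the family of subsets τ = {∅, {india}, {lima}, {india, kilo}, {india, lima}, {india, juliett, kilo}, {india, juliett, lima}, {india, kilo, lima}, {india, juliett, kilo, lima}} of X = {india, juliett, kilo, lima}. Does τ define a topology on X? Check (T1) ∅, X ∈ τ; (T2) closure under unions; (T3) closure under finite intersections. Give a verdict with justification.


τ is NOT a topology on X.

Axiom (T1): ∅ ∈ τ? Yes; X ∈ τ? Yes.
Axiom (T2/T3): check pairwise unions and intersections of members of τ.
Counterexample for (T3): {india, juliett, kilo} ∩ {india, juliett, lima} = {india, juliett} ∉ τ. Therefore τ is NOT a topology.
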